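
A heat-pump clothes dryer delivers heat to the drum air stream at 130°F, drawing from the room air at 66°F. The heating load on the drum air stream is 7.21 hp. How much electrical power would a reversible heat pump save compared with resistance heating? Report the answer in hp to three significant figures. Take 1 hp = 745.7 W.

6.43 hp

In absolute terms T_C = 292.04 K and T_H = 327.59 K, so ΔT = 35.56 K.
COP_Carnot = T_H/ΔT = 327.59/35.56 = 9.214.
Resistance heating needs Ẇ_res = Q̇_H = 7.210 hp; the reversible heat pump needs only Ẇ_hp = Q̇_H/COP = 0.7825 hp.
Saving = 7.210 − 0.7825 = 6.427 hp.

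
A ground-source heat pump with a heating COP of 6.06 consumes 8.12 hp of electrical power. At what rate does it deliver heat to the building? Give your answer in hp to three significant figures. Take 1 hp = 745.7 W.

Q̇_H = COP_HP × Ẇ = 6.06 × 8.120 = 49.21 hp.

49.2 hp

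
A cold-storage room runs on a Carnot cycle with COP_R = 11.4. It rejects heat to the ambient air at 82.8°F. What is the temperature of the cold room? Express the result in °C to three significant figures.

3.92 °C

For a Carnot refrigerator COP_R = T_C/(T_H − T_C), so T_C = COP·T_H/(1 + COP).
With T_H = 301.37 K, T_C = 11.4 × 301.37/12.40 = 277.07 K.
Converting, 277.07 K = 3.92°C.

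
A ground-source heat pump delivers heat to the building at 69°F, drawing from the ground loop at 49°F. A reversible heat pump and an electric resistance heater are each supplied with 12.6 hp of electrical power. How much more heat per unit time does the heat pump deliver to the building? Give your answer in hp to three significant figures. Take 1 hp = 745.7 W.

In absolute terms T_C = 282.59 K and T_H = 293.71 K, so ΔT = 11.11 K.
COP_Carnot = T_H/ΔT = 293.71/11.11 = 26.43.
The heat pump delivers Q̇_H = COP × Ẇ = 333.1 hp; the resistance heater delivers Ẇ = 12.60 hp.
Extra = (COP − 1)·Ẇ = 320.5 hp.

320 hp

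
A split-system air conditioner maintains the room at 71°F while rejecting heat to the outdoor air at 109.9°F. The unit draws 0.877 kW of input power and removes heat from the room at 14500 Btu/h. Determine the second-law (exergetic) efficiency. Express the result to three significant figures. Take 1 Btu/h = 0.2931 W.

0.355

Converting, Q̇_C = 14500 Btu/h = 4.250 kW, so COP_actual = Q̇_C/Ẇ = 4.250/0.8770 = 4.846.
In absolute terms T_C = 294.82 K and T_H = 316.43 K, so ΔT = 21.61 K.
COP_Carnot = T_C/ΔT = 294.82/21.61 = 13.64.
η_II = COP_actual/COP_Carnot = 4.846/13.64 = 0.3552.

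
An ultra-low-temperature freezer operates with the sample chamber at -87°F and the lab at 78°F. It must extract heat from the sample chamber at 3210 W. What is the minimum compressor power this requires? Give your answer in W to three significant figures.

In absolute terms T_C = 207.04 K and T_H = 298.71 K, so ΔT = 91.67 K.
COP_Carnot = T_C/ΔT = 207.04/91.67 = 2.259.
Ẇ_min = Q̇/COP_Carnot = 3210/2.259 = 1421 W.

1420 W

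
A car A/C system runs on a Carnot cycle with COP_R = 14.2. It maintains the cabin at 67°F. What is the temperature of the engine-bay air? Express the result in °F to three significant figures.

COP_R = T_C/(T_H − T_C) gives T_H − T_C = T_C/COP.
With T_C = 292.59 K, T_H = 292.59 × (1 + 1/14.2) = 313.20 K.
Converting, 313.20 K = 104.09°F.

104 °F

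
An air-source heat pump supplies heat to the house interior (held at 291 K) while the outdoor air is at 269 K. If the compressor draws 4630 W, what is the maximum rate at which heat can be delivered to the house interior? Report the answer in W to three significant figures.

The reservoir spacing is ΔT = 291 − 269 = 22.00 K.
COP_Carnot = T_H/ΔT = 291.00/22.00 = 13.23.
Q̇_max = COP_Carnot × Ẇ = 13.23 × 4630 W = 61240 W.

61200 W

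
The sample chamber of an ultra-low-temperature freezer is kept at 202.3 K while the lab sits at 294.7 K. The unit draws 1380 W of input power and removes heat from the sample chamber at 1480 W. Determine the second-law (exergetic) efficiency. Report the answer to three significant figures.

COP_actual = Q̇_C/Ẇ = 1480/1380 = 1.072.
The reservoir spacing is ΔT = 294.7 − 202.3 = 92.40 K.
COP_Carnot = T_C/ΔT = 202.30/92.40 = 2.189.
η_II = COP_actual/COP_Carnot = 1.072/2.189 = 0.4898.

0.490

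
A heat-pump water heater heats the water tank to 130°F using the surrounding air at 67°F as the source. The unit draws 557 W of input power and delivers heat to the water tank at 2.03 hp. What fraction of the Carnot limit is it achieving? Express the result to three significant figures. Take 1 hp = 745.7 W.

0.290

Converting, Q̇_H = 2.030 hp = 1514 W, so COP_actual = Q̇_H/Ẇ = 1514/557.0 = 2.718.
In absolute terms T_C = 292.59 K and T_H = 327.59 K, so ΔT = 35.00 K.
COP_Carnot = T_H/ΔT = 327.59/35.00 = 9.360.
η_II = COP_actual/COP_Carnot = 2.718/9.360 = 0.2904.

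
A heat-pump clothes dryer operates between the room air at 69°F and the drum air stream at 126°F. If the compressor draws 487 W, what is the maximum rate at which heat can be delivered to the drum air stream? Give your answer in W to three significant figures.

In absolute terms T_C = 293.71 K and T_H = 325.37 K, so ΔT = 31.67 K.
COP_Carnot = T_H/ΔT = 325.37/31.67 = 10.27.
Q̇_max = COP_Carnot × Ẇ = 10.27 × 487.0 W = 5004 W.

5000 W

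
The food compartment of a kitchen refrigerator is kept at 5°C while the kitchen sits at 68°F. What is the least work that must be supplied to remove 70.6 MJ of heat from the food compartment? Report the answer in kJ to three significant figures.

In absolute terms T_C = 278.15 K and T_H = 293.15 K, so ΔT = 15.00 K.
The reversible limit is COP_R = T_C/ΔT = 18.54, so W_min = Q_C/COP = Q_C·ΔT/T_C.
W_min = 70.60 × 15.00/278.15 = 3.807 MJ = 3807 kJ.

3810 kJ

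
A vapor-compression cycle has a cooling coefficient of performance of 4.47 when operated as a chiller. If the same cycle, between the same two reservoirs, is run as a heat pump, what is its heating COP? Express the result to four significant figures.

5.470

The first law on one cycle gives Q_H = Q_C + W, so Q_H/W = Q_C/W + 1.
COP_HP = COP_R + 1 = 4.47 + 1 = 5.47.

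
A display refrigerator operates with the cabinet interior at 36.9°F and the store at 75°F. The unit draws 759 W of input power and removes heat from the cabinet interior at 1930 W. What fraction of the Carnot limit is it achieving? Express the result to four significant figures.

COP_actual = Q̇_C/Ẇ = 1930/759.0 = 2.543.
In absolute terms T_C = 275.87 K and T_H = 297.04 K, so ΔT = 21.17 K.
COP_Carnot = T_C/ΔT = 275.87/21.17 = 13.03.
η_II = COP_actual/COP_Carnot = 2.543/13.03 = 0.1951.

0.1951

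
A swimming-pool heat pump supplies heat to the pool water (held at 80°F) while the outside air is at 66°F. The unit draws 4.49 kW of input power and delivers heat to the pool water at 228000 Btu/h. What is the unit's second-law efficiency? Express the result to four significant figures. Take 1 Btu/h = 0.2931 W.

Converting, Q̇_H = 228000 Btu/h = 66.83 kW, so COP_actual = Q̇_H/Ẇ = 66.83/4.490 = 14.88.
In absolute terms T_C = 292.04 K and T_H = 299.82 K, so ΔT = 7.778 K.
COP_Carnot = T_H/ΔT = 299.82/7.778 = 38.55.
η_II = COP_actual/COP_Carnot = 14.88/38.55 = 0.3861.

0.3861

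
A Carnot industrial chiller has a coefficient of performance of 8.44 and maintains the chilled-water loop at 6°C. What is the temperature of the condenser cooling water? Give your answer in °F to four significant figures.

COP_R = T_C/(T_H − T_C) gives T_H − T_C = T_C/COP.
With T_C = 279.15 K, T_H = 279.15 × (1 + 1/8.44) = 312.22 K.
Converting, 312.22 K = 102.33°F.

102.3 °F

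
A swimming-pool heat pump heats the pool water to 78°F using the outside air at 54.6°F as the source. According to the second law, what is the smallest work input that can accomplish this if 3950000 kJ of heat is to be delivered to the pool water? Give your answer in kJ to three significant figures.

172000 kJ

In absolute terms T_C = 285.71 K and T_H = 298.71 K, so ΔT = 13.00 K.
The reversible limit is COP_HP = T_H/ΔT = 22.98, so W_min = Q_H/COP = Q_H·ΔT/T_H.
W_min = 3950000 × 13.00/298.71 = 171900 kJ.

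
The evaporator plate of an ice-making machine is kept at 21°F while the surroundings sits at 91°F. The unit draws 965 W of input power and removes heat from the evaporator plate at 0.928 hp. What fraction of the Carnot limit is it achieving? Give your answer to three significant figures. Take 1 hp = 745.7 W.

0.104

Converting, Q̇_C = 0.9280 hp = 692.0 W, so COP_actual = Q̇_C/Ẇ = 692.0/965.0 = 0.7171.
In absolute terms T_C = 267.04 K and T_H = 305.93 K, so ΔT = 38.89 K.
COP_Carnot = T_C/ΔT = 267.04/38.89 = 6.867.
η_II = COP_actual/COP_Carnot = 0.7171/6.867 = 0.1044.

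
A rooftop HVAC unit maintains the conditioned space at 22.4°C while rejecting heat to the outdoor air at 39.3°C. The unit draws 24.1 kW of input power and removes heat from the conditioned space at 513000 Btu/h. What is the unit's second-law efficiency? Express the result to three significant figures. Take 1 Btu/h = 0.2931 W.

Converting, Q̇_C = 513000 Btu/h = 150.4 kW, so COP_actual = Q̇_C/Ẇ = 150.4/24.10 = 6.239.
In absolute terms T_C = 295.55 K and T_H = 312.45 K, so ΔT = 16.90 K.
COP_Carnot = T_C/ΔT = 295.55/16.90 = 17.49.
η_II = COP_actual/COP_Carnot = 6.239/17.49 = 0.3568.

0.357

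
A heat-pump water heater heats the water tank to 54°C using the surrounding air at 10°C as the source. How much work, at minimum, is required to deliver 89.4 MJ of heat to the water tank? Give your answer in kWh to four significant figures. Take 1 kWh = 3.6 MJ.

3.340 kWh

In absolute terms T_C = 283.15 K and T_H = 327.15 K, so ΔT = 44.00 K.
The reversible limit is COP_HP = T_H/ΔT = 7.435, so W_min = Q_H/COP = Q_H·ΔT/T_H.
W_min = 89.40 × 44.00/327.15 = 12.02 MJ = 3.340 kWh.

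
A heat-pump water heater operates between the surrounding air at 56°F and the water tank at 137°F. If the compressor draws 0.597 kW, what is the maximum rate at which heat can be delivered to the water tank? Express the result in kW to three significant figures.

In absolute terms T_C = 286.48 K and T_H = 331.48 K, so ΔT = 45.00 K.
COP_Carnot = T_H/ΔT = 331.48/45.00 = 7.366.
Q̇_max = COP_Carnot × Ẇ = 7.366 × 0.5970 kW = 4.398 kW.

4.40 kW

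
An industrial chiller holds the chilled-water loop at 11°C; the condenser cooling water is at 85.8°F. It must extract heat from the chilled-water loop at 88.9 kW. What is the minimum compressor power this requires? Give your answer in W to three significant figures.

5910 W

In absolute terms T_C = 284.15 K and T_H = 303.04 K, so ΔT = 18.89 K.
COP_Carnot = T_C/ΔT = 284.15/18.89 = 15.04.
Ẇ_min = Q̇/COP_Carnot = 88.90/15.04 = 5.910 kW = 5910 W.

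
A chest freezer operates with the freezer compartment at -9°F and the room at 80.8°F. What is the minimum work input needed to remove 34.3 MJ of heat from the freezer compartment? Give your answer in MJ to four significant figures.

In absolute terms T_C = 250.37 K and T_H = 300.26 K, so ΔT = 49.89 K.
The reversible limit is COP_R = T_C/ΔT = 5.019, so W_min = Q_C/COP = Q_C·ΔT/T_C.
W_min = 34.30 × 49.89/250.37 = 6.835 MJ.

6.835 MJ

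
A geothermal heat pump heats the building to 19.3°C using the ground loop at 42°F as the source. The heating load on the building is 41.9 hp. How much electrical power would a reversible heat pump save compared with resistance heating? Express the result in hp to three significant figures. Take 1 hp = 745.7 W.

In absolute terms T_C = 278.71 K and T_H = 292.45 K, so ΔT = 13.74 K.
COP_Carnot = T_H/ΔT = 292.45/13.74 = 21.28.
Resistance heating needs Ẇ_res = Q̇_H = 41.90 hp; the reversible heat pump needs only Ẇ_hp = Q̇_H/COP = 1.969 hp.
Saving = 41.90 − 1.969 = 39.93 hp.

39.9 hp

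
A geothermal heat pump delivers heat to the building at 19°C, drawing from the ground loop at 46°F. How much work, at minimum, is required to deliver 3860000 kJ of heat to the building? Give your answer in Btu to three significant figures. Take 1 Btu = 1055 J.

In absolute terms T_C = 280.93 K and T_H = 292.15 K, so ΔT = 11.22 K.
The reversible limit is COP_HP = T_H/ΔT = 26.03, so W_min = Q_H/COP = Q_H·ΔT/T_H.
W_min = 3860000 × 11.22/292.15 = 148300 kJ = 140500 Btu.

141000 Btu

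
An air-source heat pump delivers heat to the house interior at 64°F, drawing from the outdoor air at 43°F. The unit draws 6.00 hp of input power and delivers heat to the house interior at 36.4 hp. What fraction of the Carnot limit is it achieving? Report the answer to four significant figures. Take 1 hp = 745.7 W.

COP_actual = Q̇_H/Ẇ = 36.40/6.000 = 6.067.
In absolute terms T_C = 279.26 K and T_H = 290.93 K, so ΔT = 11.67 K.
COP_Carnot = T_H/ΔT = 290.93/11.67 = 24.94.
η_II = COP_actual/COP_Carnot = 6.067/24.94 = 0.2433.

0.2433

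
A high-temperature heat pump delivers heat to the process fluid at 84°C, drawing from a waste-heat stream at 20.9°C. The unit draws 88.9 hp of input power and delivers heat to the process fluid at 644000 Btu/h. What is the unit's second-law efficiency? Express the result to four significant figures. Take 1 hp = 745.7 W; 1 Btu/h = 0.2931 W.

0.5031

Converting, Q̇_H = 644000 Btu/h = 253.1 hp, so COP_actual = Q̇_H/Ẇ = 253.1/88.90 = 2.847.
In absolute terms T_C = 294.05 K and T_H = 357.15 K, so ΔT = 63.10 K.
COP_Carnot = T_H/ΔT = 357.15/63.10 = 5.660.
η_II = COP_actual/COP_Carnot = 2.847/5.660 = 0.5031.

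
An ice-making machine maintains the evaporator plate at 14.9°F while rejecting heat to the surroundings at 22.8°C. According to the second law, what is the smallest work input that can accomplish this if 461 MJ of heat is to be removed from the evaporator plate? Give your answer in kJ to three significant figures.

In absolute terms T_C = 263.65 K and T_H = 295.95 K, so ΔT = 32.30 K.
The reversible limit is COP_R = T_C/ΔT = 8.163, so W_min = Q_C/COP = Q_C·ΔT/T_C.
W_min = 461.0 × 32.30/263.65 = 56.48 MJ = 56480 kJ.

56500 kJ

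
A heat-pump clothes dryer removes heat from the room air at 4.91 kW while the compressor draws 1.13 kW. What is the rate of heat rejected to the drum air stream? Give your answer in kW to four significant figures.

6.040 kW

For a cyclic device the first law requires Q̇_H = Q̇_C + Ẇ.
Q̇_H = Q̇_C + Ẇ = 6.040 kW.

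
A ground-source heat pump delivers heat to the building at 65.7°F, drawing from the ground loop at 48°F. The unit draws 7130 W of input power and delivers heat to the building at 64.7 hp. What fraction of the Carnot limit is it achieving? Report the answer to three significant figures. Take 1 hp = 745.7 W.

Converting, Q̇_H = 64.70 hp = 48250 W, so COP_actual = Q̇_H/Ẇ = 48250/7130 = 6.767.
In absolute terms T_C = 282.04 K and T_H = 291.87 K, so ΔT = 9.833 K.
COP_Carnot = T_H/ΔT = 291.87/9.833 = 29.68.
η_II = COP_actual/COP_Carnot = 6.767/29.68 = 0.2280.

0.228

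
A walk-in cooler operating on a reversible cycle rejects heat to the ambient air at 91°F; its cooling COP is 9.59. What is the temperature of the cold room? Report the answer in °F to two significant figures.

For a Carnot refrigerator COP_R = T_C/(T_H − T_C), so T_C = COP·T_H/(1 + COP).
With T_H = 305.93 K, T_C = 9.59 × 305.93/10.59 = 277.04 K.
Converting, 277.04 K = 39.00°F.

39 °F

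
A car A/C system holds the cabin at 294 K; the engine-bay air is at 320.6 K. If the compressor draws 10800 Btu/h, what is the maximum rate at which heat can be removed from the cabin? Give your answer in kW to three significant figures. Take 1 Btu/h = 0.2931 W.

The reservoir spacing is ΔT = 320.6 − 294 = 26.60 K.
COP_Carnot = T_C/ΔT = 294.00/26.60 = 11.05.
Q̇_max = COP_Carnot × Ẇ = 11.05 × 10800 Btu/h = 119400 Btu/h = 34.99 kW.

35.0 kW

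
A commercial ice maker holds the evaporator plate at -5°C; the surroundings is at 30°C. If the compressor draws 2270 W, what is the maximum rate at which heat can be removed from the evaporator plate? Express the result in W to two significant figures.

In absolute terms T_C = 268.15 K and T_H = 303.15 K, so ΔT = 35.00 K.
COP_Carnot = T_C/ΔT = 268.15/35.00 = 7.661.
Q̇_max = COP_Carnot × Ẇ = 7.661 × 2270 W = 17390 W.

17000 W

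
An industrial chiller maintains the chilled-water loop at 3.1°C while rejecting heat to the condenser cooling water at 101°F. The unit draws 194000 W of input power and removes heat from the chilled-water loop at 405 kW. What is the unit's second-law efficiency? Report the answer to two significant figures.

Converting, Q̇_C = 405.0 kW = 405000 W, so COP_actual = Q̇_C/Ẇ = 405000/194000 = 2.088.
In absolute terms T_C = 276.25 K and T_H = 311.48 K, so ΔT = 35.23 K.
COP_Carnot = T_C/ΔT = 276.25/35.23 = 7.841.
η_II = COP_actual/COP_Carnot = 2.088/7.841 = 0.2663.

0.27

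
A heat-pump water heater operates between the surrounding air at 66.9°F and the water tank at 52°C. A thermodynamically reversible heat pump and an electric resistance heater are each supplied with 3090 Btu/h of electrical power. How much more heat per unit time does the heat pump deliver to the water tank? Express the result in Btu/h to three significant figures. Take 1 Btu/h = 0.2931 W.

In absolute terms T_C = 292.54 K and T_H = 325.15 K, so ΔT = 32.61 K.
COP_Carnot = T_H/ΔT = 325.15/32.61 = 9.971.
The heat pump delivers Q̇_H = COP × Ẇ = 30810 Btu/h; the resistance heater delivers Ẇ = 3090 Btu/h.
Extra = (COP − 1)·Ẇ = 27720 Btu/h.

27700 Btu/h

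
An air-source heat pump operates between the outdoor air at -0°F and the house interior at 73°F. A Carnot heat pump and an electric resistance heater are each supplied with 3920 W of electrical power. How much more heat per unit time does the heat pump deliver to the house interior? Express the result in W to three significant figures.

In absolute terms T_C = 255.37 K and T_H = 295.93 K, so ΔT = 40.56 K.
COP_Carnot = T_H/ΔT = 295.93/40.56 = 7.297.
The heat pump delivers Q̇_H = COP × Ẇ = 28600 W; the resistance heater delivers Ẇ = 3920 W.
Extra = (COP − 1)·Ẇ = 24680 W.

24700 W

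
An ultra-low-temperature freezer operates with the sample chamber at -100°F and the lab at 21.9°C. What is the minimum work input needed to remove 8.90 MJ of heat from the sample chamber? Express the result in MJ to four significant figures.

4.242 MJ

In absolute terms T_C = 199.82 K and T_H = 295.05 K, so ΔT = 95.23 K.
The reversible limit is COP_R = T_C/ΔT = 2.098, so W_min = Q_C/COP = Q_C·ΔT/T_C.
W_min = 8.900 × 95.23/199.82 = 4.242 MJ.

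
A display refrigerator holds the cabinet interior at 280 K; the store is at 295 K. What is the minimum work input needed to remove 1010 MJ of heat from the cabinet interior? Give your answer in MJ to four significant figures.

The reservoir spacing is ΔT = 295 − 280 = 15.00 K.
The reversible limit is COP_R = T_C/ΔT = 18.67, so W_min = Q_C/COP = Q_C·ΔT/T_C.
W_min = 1010 × 15.00/280.00 = 54.11 MJ.

54.11 MJ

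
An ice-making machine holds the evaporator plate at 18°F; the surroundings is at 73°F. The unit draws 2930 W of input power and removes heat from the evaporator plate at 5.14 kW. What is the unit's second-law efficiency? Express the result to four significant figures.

0.2020

Converting, Q̇_C = 5.140 kW = 5140 W, so COP_actual = Q̇_C/Ẇ = 5140/2930 = 1.754.
In absolute terms T_C = 265.37 K and T_H = 295.93 K, so ΔT = 30.56 K.
COP_Carnot = T_C/ΔT = 265.37/30.56 = 8.685.
η_II = COP_actual/COP_Carnot = 1.754/8.685 = 0.2020.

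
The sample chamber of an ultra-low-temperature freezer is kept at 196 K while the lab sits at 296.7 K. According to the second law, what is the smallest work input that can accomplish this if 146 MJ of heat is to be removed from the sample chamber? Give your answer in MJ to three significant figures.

The reservoir spacing is ΔT = 296.7 − 196 = 100.7 K.
The reversible limit is COP_R = T_C/ΔT = 1.946, so W_min = Q_C/COP = Q_C·ΔT/T_C.
W_min = 146.0 × 100.7/196.00 = 75.01 MJ.

75.0 MJ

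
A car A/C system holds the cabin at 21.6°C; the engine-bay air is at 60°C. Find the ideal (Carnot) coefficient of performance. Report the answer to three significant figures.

In absolute terms T_C = 294.75 K and T_H = 333.15 K, so ΔT = 38.40 K.
For a reversible cycle, COP_Carnot = T_C/ΔT = 294.75/38.40 = 7.676.

7.68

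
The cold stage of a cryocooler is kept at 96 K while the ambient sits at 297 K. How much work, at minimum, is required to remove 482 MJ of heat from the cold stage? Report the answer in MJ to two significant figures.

1000 MJ

The reservoir spacing is ΔT = 297 − 96 = 201.0 K.
The reversible limit is COP_R = T_C/ΔT = 0.4776, so W_min = Q_C/COP = Q_C·ΔT/T_C.
W_min = 482.0 × 201.0/96.00 = 1009 MJ.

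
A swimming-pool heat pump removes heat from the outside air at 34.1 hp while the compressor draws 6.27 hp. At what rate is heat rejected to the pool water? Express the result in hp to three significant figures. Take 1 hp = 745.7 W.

For a cyclic device the first law requires Q̇_H = Q̇_C + Ẇ.
Q̇_H = Q̇_C + Ẇ = 40.37 hp.

40.4 hp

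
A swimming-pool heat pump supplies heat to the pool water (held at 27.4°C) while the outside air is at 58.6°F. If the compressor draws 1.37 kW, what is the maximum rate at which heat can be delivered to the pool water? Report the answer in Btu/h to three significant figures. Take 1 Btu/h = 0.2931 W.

In absolute terms T_C = 287.93 K and T_H = 300.55 K, so ΔT = 12.62 K.
COP_Carnot = T_H/ΔT = 300.55/12.62 = 23.81.
Q̇_max = COP_Carnot × Ẇ = 23.81 × 1.370 kW = 32.62 kW = 111300 Btu/h.

111000 Btu/h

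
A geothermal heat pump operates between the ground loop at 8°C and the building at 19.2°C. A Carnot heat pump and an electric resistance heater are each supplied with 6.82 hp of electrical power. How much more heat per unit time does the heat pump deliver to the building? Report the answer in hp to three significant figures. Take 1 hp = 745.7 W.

171 hp

In absolute terms T_C = 281.15 K and T_H = 292.35 K, so ΔT = 11.20 K.
COP_Carnot = T_H/ΔT = 292.35/11.20 = 26.10.
The heat pump delivers Q̇_H = COP × Ẇ = 178.0 hp; the resistance heater delivers Ẇ = 6.820 hp.
Extra = (COP − 1)·Ẇ = 171.2 hp.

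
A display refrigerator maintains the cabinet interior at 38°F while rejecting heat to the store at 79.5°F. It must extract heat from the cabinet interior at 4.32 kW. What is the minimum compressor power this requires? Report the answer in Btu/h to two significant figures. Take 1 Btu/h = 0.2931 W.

1200 Btu/h

In absolute terms T_C = 276.48 K and T_H = 299.54 K, so ΔT = 23.06 K.
COP_Carnot = T_C/ΔT = 276.48/23.06 = 11.99.
Ẇ_min = Q̇/COP_Carnot = 4.320/11.99 = 0.3602 kW = 1229 Btu/h.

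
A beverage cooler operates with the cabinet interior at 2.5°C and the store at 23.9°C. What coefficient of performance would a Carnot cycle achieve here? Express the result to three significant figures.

In absolute terms T_C = 275.65 K and T_H = 297.05 K, so ΔT = 21.40 K.
For a reversible cycle, COP_Carnot = T_C/ΔT = 275.65/21.40 = 12.88.

12.9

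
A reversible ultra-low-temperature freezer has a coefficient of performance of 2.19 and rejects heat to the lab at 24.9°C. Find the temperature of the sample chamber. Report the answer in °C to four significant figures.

-68.53 °C

For a Carnot refrigerator COP_R = T_C/(T_H − T_C), so T_C = COP·T_H/(1 + COP).
With T_H = 298.05 K, T_C = 2.19 × 298.05/3.190 = 204.62 K.
Converting, 204.62 K = -68.53°C.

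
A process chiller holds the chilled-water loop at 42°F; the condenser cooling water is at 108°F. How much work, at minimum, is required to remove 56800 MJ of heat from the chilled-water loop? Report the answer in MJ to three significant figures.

7470 MJ

In absolute terms T_C = 278.71 K and T_H = 315.37 K, so ΔT = 36.67 K.
The reversible limit is COP_R = T_C/ΔT = 7.601, so W_min = Q_C/COP = Q_C·ΔT/T_C.
W_min = 56800 × 36.67/278.71 = 7473 MJ.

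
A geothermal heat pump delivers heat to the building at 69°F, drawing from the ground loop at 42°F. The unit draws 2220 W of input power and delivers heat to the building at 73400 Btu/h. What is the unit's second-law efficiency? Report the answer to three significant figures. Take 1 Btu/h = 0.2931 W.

Converting, Q̇_H = 73400 Btu/h = 21510 W, so COP_actual = Q̇_H/Ẇ = 21510/2220 = 9.691.
In absolute terms T_C = 278.71 K and T_H = 293.71 K, so ΔT = 15.00 K.
COP_Carnot = T_H/ΔT = 293.71/15.00 = 19.58.
η_II = COP_actual/COP_Carnot = 9.691/19.58 = 0.4949.

0.495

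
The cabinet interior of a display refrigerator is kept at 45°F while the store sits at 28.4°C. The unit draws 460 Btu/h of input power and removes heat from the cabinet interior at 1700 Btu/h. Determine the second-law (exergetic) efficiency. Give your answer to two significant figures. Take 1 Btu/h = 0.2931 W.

COP_actual = Q̇_C/Ẇ = 1700/460.0 = 3.696.
In absolute terms T_C = 280.37 K and T_H = 301.55 K, so ΔT = 21.18 K.
COP_Carnot = T_C/ΔT = 280.37/21.18 = 13.24.
η_II = COP_actual/COP_Carnot = 3.696/13.24 = 0.2791.

0.28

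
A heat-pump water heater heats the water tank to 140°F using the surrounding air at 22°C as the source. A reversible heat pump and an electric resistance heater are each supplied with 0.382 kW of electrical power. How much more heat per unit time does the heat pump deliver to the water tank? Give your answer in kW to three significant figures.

In absolute terms T_C = 295.15 K and T_H = 333.15 K, so ΔT = 38.00 K.
COP_Carnot = T_H/ΔT = 333.15/38.00 = 8.767.
The heat pump delivers Q̇_H = COP × Ẇ = 3.349 kW; the resistance heater delivers Ẇ = 0.3820 kW.
Extra = (COP − 1)·Ẇ = 2.967 kW.

2.97 kW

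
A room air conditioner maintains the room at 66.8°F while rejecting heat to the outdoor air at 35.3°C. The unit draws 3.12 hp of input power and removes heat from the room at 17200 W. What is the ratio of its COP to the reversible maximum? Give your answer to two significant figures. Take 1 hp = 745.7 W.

0.40

Converting, Q̇_C = 17200 W = 23.07 hp, so COP_actual = Q̇_C/Ẇ = 23.07/3.120 = 7.393.
In absolute terms T_C = 292.48 K and T_H = 308.45 K, so ΔT = 15.97 K.
COP_Carnot = T_C/ΔT = 292.48/15.97 = 18.32.
η_II = COP_actual/COP_Carnot = 7.393/18.32 = 0.4036.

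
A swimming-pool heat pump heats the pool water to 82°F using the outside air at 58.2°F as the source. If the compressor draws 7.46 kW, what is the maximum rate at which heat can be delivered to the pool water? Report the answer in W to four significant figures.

In absolute terms T_C = 287.71 K and T_H = 300.93 K, so ΔT = 13.22 K.
COP_Carnot = T_H/ΔT = 300.93/13.22 = 22.76.
Q̇_max = COP_Carnot × Ẇ = 22.76 × 7.460 kW = 169.8 kW = 169800 W.

169800 W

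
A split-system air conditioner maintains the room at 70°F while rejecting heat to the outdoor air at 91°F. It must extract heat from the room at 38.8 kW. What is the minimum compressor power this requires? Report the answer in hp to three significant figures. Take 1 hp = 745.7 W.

In absolute terms T_C = 294.26 K and T_H = 305.93 K, so ΔT = 11.67 K.
COP_Carnot = T_C/ΔT = 294.26/11.67 = 25.22.
Ẇ_min = Q̇/COP_Carnot = 38.80/25.22 = 1.538 kW = 2.063 hp.

2.06 hp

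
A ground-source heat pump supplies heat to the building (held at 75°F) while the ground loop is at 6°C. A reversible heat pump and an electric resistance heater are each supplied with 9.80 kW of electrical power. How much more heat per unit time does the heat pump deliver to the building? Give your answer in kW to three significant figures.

In absolute terms T_C = 279.15 K and T_H = 297.04 K, so ΔT = 17.89 K.
COP_Carnot = T_H/ΔT = 297.04/17.89 = 16.60.
The heat pump delivers Q̇_H = COP × Ẇ = 162.7 kW; the resistance heater delivers Ẇ = 9.800 kW.
Extra = (COP − 1)·Ẇ = 152.9 kW.

153 kW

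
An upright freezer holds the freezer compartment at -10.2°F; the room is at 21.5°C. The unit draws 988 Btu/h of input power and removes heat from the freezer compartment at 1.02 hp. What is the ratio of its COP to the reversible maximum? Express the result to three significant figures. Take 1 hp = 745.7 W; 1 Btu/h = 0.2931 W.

Converting, Q̇_C = 1.020 hp = 2595 Btu/h, so COP_actual = Q̇_C/Ẇ = 2595/988.0 = 2.627.
In absolute terms T_C = 249.71 K and T_H = 294.65 K, so ΔT = 44.94 K.
COP_Carnot = T_C/ΔT = 249.71/44.94 = 5.556.
η_II = COP_actual/COP_Carnot = 2.627/5.556 = 0.4728.

0.473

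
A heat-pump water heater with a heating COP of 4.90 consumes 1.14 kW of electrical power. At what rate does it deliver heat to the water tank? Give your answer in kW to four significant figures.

5.586 kW

Q̇_H = COP_HP × Ẇ = 4.90 × 1.140 = 5.586 kW.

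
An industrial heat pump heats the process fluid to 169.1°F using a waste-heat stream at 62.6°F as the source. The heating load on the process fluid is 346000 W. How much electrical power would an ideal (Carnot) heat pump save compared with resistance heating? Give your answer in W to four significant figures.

287400 W

In absolute terms T_C = 290.15 K and T_H = 349.32 K, so ΔT = 59.17 K.
COP_Carnot = T_H/ΔT = 349.32/59.17 = 5.904.
Resistance heating needs Ẇ_res = Q̇_H = 346000 W; the reversible heat pump needs only Ẇ_hp = Q̇_H/COP = 58600 W.
Saving = 346000 − 58600 = 287400 W.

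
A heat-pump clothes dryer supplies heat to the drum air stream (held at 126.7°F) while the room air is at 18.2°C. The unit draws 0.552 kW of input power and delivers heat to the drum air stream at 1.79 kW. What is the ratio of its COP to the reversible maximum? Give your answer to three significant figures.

COP_actual = Q̇_H/Ẇ = 1.790/0.5520 = 3.243.
In absolute terms T_C = 291.35 K and T_H = 325.76 K, so ΔT = 34.41 K.
COP_Carnot = T_H/ΔT = 325.76/34.41 = 9.467.
η_II = COP_actual/COP_Carnot = 3.243/9.467 = 0.3425.

0.343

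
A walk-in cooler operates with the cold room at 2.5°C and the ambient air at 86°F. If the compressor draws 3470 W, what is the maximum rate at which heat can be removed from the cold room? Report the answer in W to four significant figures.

34780 W

In absolute terms T_C = 275.65 K and T_H = 303.15 K, so ΔT = 27.50 K.
COP_Carnot = T_C/ΔT = 275.65/27.50 = 10.02.
Q̇_max = COP_Carnot × Ẇ = 10.02 × 3470 W = 34780 W.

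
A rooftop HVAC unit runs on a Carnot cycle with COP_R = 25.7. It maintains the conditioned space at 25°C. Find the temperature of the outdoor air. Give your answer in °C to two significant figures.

37 °C

COP_R = T_C/(T_H − T_C) gives T_H − T_C = T_C/COP.
With T_C = 298.15 K, T_H = 298.15 × (1 + 1/25.7) = 309.75 K.
Converting, 309.75 K = 36.60°C.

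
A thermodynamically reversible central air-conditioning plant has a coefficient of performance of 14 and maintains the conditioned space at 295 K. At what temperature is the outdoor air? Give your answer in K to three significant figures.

COP_R = T_C/(T_H − T_C) gives T_H − T_C = T_C/COP.
With T_C = 295.00 K, T_H = 295.00 × (1 + 1/14) = 316.07 K.

316 K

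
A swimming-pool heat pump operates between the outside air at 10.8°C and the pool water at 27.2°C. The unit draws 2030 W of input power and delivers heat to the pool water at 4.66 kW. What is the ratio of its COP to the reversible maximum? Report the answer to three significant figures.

0.125

Converting, Q̇_H = 4.660 kW = 4660 W, so COP_actual = Q̇_H/Ẇ = 4660/2030 = 2.296.
In absolute terms T_C = 283.95 K and T_H = 300.35 K, so ΔT = 16.40 K.
COP_Carnot = T_H/ΔT = 300.35/16.40 = 18.31.
η_II = COP_actual/COP_Carnot = 2.296/18.31 = 0.1253.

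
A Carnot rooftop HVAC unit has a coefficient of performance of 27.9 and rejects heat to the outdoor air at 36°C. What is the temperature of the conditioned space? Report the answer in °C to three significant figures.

For a Carnot refrigerator COP_R = T_C/(T_H − T_C), so T_C = COP·T_H/(1 + COP).
With T_H = 309.15 K, T_C = 27.9 × 309.15/28.90 = 298.45 K.
Converting, 298.45 K = 25.30°C.

25.3 °C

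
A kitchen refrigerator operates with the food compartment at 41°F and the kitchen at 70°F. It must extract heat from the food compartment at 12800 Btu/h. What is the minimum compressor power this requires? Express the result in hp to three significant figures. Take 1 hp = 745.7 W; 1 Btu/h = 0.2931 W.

In absolute terms T_C = 278.15 K and T_H = 294.26 K, so ΔT = 16.11 K.
COP_Carnot = T_C/ΔT = 278.15/16.11 = 17.26.
Ẇ_min = Q̇/COP_Carnot = 12800/17.26 = 741.4 Btu/h = 0.2914 hp.

0.291 hp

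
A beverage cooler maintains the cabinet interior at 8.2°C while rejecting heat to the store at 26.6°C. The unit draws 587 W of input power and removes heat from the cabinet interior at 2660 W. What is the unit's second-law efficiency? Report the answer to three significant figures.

0.296

COP_actual = Q̇_C/Ẇ = 2660/587.0 = 4.532.
In absolute terms T_C = 281.35 K and T_H = 299.75 K, so ΔT = 18.40 K.
COP_Carnot = T_C/ΔT = 281.35/18.40 = 15.29.
η_II = COP_actual/COP_Carnot = 4.532/15.29 = 0.2964.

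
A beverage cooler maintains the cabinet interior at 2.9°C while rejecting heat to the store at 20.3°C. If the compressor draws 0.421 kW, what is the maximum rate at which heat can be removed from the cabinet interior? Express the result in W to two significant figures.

6700 W

In absolute terms T_C = 276.05 K and T_H = 293.45 K, so ΔT = 17.40 K.
COP_Carnot = T_C/ΔT = 276.05/17.40 = 15.86.
Q̇_max = COP_Carnot × Ẇ = 15.86 × 0.4210 kW = 6.679 kW = 6679 W.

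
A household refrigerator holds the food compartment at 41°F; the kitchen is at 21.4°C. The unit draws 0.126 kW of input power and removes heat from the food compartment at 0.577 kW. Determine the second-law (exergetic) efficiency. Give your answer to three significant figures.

COP_actual = Q̇_C/Ẇ = 0.5770/0.1260 = 4.579.
In absolute terms T_C = 278.15 K and T_H = 294.55 K, so ΔT = 16.40 K.
COP_Carnot = T_C/ΔT = 278.15/16.40 = 16.96.
η_II = COP_actual/COP_Carnot = 4.579/16.96 = 0.2700.

0.270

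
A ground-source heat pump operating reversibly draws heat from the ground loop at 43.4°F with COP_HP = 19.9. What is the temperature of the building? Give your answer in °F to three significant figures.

70.0 °F

COP_HP = T_H/(T_H − T_C) rearranges to T_H = COP·T_C/(COP − 1).
With T_C = 279.48 K, T_H = 19.9 × 279.48/18.90 = 294.27 K.
Converting, 294.27 K = 70.02°F.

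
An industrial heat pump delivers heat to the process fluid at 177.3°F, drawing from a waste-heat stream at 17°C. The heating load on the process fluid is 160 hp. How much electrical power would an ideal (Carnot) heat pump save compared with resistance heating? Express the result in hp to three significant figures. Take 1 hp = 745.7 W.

131 hp

In absolute terms T_C = 290.15 K and T_H = 353.87 K, so ΔT = 63.72 K.
COP_Carnot = T_H/ΔT = 353.87/63.72 = 5.553.
Resistance heating needs Ẇ_res = Q̇_H = 160.0 hp; the reversible heat pump needs only Ẇ_hp = Q̇_H/COP = 28.81 hp.
Saving = 160.0 − 28.81 = 131.2 hp.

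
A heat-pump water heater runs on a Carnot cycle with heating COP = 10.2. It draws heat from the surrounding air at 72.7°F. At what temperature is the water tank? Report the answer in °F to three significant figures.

COP_HP = T_H/(T_H − T_C) rearranges to T_H = COP·T_C/(COP − 1).
With T_C = 295.76 K, T_H = 10.2 × 295.76/9.200 = 327.91 K.
Converting, 327.91 K = 130.57°F.

131 °F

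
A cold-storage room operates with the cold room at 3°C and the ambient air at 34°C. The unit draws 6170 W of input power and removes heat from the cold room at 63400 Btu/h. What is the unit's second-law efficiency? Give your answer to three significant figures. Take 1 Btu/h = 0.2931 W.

0.338

Converting, Q̇_C = 63400 Btu/h = 18580 W, so COP_actual = Q̇_C/Ẇ = 18580/6170 = 3.012.
In absolute terms T_C = 276.15 K and T_H = 307.15 K, so ΔT = 31.00 K.
COP_Carnot = T_C/ΔT = 276.15/31.00 = 8.908.
η_II = COP_actual/COP_Carnot = 3.012/8.908 = 0.3381.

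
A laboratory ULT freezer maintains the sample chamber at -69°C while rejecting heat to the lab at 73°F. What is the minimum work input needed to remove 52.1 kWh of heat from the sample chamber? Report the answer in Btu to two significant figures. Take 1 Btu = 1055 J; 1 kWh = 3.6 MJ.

In absolute terms T_C = 204.15 K and T_H = 295.93 K, so ΔT = 91.78 K.
The reversible limit is COP_R = T_C/ΔT = 2.224, so W_min = Q_C/COP = Q_C·ΔT/T_C.
W_min = 52.10 × 91.78/204.15 = 23.42 kWh = 79920 Btu.

80000 Btu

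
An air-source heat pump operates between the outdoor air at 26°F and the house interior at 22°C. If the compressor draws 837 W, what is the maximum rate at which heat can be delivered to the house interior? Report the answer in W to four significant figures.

9752 W

In absolute terms T_C = 269.82 K and T_H = 295.15 K, so ΔT = 25.33 K.
COP_Carnot = T_H/ΔT = 295.15/25.33 = 11.65.
Q̇_max = COP_Carnot × Ẇ = 11.65 × 837.0 W = 9752 W.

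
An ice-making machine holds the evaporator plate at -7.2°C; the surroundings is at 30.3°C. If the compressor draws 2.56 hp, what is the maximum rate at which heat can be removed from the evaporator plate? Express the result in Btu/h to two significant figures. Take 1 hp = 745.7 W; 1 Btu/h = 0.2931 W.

46000 Btu/h

In absolute terms T_C = 265.95 K and T_H = 303.45 K, so ΔT = 37.50 K.
COP_Carnot = T_C/ΔT = 265.95/37.50 = 7.092.
Q̇_max = COP_Carnot × Ẇ = 7.092 × 2.560 hp = 18.16 hp = 46190 Btu/h.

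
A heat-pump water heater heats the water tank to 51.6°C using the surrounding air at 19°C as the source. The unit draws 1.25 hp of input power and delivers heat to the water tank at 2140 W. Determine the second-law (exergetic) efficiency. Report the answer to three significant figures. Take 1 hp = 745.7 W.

0.230

Converting, Q̇_H = 2140 W = 2.870 hp, so COP_actual = Q̇_H/Ẇ = 2.870/1.250 = 2.296.
In absolute terms T_C = 292.15 K and T_H = 324.75 K, so ΔT = 32.60 K.
COP_Carnot = T_H/ΔT = 324.75/32.60 = 9.962.
η_II = COP_actual/COP_Carnot = 2.296/9.962 = 0.2305.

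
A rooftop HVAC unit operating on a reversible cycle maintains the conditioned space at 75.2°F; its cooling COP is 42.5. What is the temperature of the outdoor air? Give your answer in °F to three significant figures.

COP_R = T_C/(T_H − T_C) gives T_H − T_C = T_C/COP.
With T_C = 297.15 K, T_H = 297.15 × (1 + 1/42.5) = 304.14 K.
Converting, 304.14 K = 87.79°F.

87.8 °F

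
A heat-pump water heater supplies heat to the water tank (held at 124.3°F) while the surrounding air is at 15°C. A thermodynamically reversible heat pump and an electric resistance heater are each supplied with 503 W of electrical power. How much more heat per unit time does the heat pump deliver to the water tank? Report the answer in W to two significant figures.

4000 W

In absolute terms T_C = 288.15 K and T_H = 324.43 K, so ΔT = 36.28 K.
COP_Carnot = T_H/ΔT = 324.43/36.28 = 8.943.
The heat pump delivers Q̇_H = COP × Ẇ = 4498 W; the resistance heater delivers Ẇ = 503.0 W.
Extra = (COP − 1)·Ẇ = 3995 W.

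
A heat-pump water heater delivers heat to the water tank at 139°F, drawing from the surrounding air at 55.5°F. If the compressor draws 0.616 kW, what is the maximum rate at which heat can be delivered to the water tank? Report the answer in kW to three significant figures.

4.42 kW

In absolute terms T_C = 286.21 K and T_H = 332.59 K, so ΔT = 46.39 K.
COP_Carnot = T_H/ΔT = 332.59/46.39 = 7.170.
Q̇_max = COP_Carnot × Ẇ = 7.170 × 0.6160 kW = 4.417 kW.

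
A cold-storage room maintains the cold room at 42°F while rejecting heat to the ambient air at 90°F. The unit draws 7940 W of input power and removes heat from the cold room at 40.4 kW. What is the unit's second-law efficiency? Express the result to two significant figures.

0.49

Converting, Q̇_C = 40.40 kW = 40400 W, so COP_actual = Q̇_C/Ẇ = 40400/7940 = 5.088.
In absolute terms T_C = 278.71 K and T_H = 305.37 K, so ΔT = 26.67 K.
COP_Carnot = T_C/ΔT = 278.71/26.67 = 10.45.
η_II = COP_actual/COP_Carnot = 5.088/10.45 = 0.4868.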